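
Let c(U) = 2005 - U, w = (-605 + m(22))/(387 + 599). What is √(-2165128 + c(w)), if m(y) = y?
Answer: I*√2102978953270/986 ≈ 1470.8*I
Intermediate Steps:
w = -583/986 (w = (-605 + 22)/(387 + 599) = -583/986 ≈ -0.59128)
√(-2165128 + c(w)) = √(-2165128 + (2005 - 1*(-583/986))) = √(-2165128 + (2005 + 583/986)) = √(-2165128 + 1977513/986) = √(-2132838695/986) = I*√2102978953270/986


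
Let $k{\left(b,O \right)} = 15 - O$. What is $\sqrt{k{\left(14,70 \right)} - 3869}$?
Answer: $6 i \sqrt{109} \approx 62.642 i$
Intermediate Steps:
$\sqrt{k{\left(14,70 \right)} - 3869} = \sqrt{\left(15 - 70\right) - 3869} = \sqrt{-55 - 3869} = \sqrt{-3924} = 6 i \sqrt{109}$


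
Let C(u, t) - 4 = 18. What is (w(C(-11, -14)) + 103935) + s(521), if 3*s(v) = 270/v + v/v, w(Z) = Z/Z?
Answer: 162452759/1563 ≈ 1.0394e+5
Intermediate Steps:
C(u, t) = 22 (C(u, t) = 4 + 18 = 22)
w(Z) = 1
s(v) = 1/3 + 90/v (s(v) = (270/v + v/v)/3 = (270/v + 1)/3 = (1 + 270/v)/3 = 1/3 + 90/v)
(w(C(-11, -14)) + 103935) + s(521) = (1 + 103935) + (1/3)*(270 + 521)/521 = 103936 + (1/3)*(1/521)*791 = 103936 + 791/1563 = 162452759/1563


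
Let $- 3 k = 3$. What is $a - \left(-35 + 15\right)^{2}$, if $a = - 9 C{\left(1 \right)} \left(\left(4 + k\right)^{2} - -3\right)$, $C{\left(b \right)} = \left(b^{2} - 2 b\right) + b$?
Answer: $-400$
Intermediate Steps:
$k = -1$ ($k = \left(- \frac{1}{3}\right) 3 = -1$)
$C{\left(b \right)} = b^{2} - b$
$a = 0$ ($a = - 9 \cdot 1 \left(-1 + 1\right) \left(\left(4 - 1\right)^{2} - -3\right) = - 9 \cdot 1 \cdot 0 \left(3^{2} + 3\right) = \left(-9\right) 0 \left(9 + 3\right) = 0 \cdot 12 = 0$)
$a - \left(-35 + 15\right)^{2} = 0 - \left(-35 + 15\right)^{2} = 0 - \left(-20\right)^{2} = 0 - 400 = -400$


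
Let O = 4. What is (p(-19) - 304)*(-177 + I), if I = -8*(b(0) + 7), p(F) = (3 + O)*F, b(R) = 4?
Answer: 115805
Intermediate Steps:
p(F) = 7*F (p(F) = (3 + 4)*F = 7*F)
I = -88 (I = -8*(4 + 7) = -8*11 = -88)
(p(-19) - 304)*(-177 + I) = (7*(-19) - 304)*(-177 - 88) = (-133 - 304)*(-265) = -437*(-265) = 115805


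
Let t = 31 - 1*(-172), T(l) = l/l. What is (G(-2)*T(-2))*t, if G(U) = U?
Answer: -406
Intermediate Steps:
T(l) = 1
t = 203 (t = 31 + 172 = 203)
(G(-2)*T(-2))*t = -2*1*203 = -2*203 = -406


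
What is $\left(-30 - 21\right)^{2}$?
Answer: $2601$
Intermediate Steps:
$\left(-30 - 21\right)^{2} = \left(-51\right)^{2} = 2601$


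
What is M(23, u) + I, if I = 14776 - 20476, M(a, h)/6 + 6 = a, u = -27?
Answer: -5598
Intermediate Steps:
M(a, h) = -36 + 6*a
I = -5700
M(23, u) + I = (-36 + 6*23) - 5700 = (-36 + 138) - 5700 = 102 - 5700 = -5598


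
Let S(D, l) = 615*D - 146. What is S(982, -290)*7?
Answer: 4226488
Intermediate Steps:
S(D, l) = -146 + 615*D
S(982, -290)*7 = (-146 + 615*982)*7 = (-146 + 603930)*7 = 603784*7 = 4226488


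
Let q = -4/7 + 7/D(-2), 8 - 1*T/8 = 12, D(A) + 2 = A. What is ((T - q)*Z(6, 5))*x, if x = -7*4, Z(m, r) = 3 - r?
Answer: -1662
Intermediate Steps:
D(A) = -2 + A
T = -32 (T = 64 - 8*12 = 64 - 96 = -32)
x = -28
q = -65/28 (q = -4/7 + 7/(-2 - 2) = -4*1/7 + 7/(-4) = -4/7 + 7*(-1/4) = -4/7 - 7/4 = -65/28 ≈ -2.3214)
((T - q)*Z(6, 5))*x = ((-32 - 1*(-65/28))*(3 - 1*5))*(-28) = ((-32 + 65/28)*(3 - 5))*(-28) = -831/28*(-2)*(-28) = (831/14)*(-28) = -1662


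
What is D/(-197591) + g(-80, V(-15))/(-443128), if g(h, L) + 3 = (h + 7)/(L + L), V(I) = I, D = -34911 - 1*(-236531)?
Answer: -157664744809/154514302320 ≈ -1.0204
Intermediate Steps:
D = 201620 (D = -34911 + 236531 = 201620)
g(h, L) = -3 + (7 + h)/(2*L) (g(h, L) = -3 + (h + 7)/(L + L) = -3 + (7 + h)/((2*L)) = -3 + (7 + h)*(1/(2*L)) = -3 + (7 + h)/(2*L))
D/(-197591) + g(-80, V(-15))/(-443128) = 201620/(-197591) + ((½)*(7 - 80 - 6*(-15))/(-15))/(-443128) = 201620*(-1/197591) + ((½)*(-1/15)*(7 - 80 + 90))*(-1/443128) = -11860/11623 + ((½)*(-1/15)*17)*(-1/443128) = -11860/11623 - 17/30*(-1/443128) = -11860/11623 + 17/13293840 = -157664744809/154514302320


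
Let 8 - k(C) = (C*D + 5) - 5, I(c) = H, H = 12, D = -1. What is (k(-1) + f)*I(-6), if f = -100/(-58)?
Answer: 3036/29 ≈ 104.69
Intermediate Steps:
I(c) = 12
f = 50/29 (f = -100*(-1/58) = 50/29 ≈ 1.7241)
k(C) = 8 + C (k(C) = 8 - ((C*(-1) + 5) - 5) = 8 - ((-C + 5) - 5) = 8 - ((5 - C) - 5) = 8 - (-1)*C = 8 + C)
(k(-1) + f)*I(-6) = ((8 - 1) + 50/29)*12 = (7 + 50/29)*12 = (253/29)*12 = 3036/29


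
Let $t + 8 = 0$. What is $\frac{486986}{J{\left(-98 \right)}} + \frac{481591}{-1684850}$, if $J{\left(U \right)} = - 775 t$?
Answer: $\frac{263713709}{3369700} \approx 78.26$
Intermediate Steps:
$t = -8$ ($t = -8 + 0 = -8$)
$J{\left(U \right)} = 6200$ ($J{\left(U \right)} = \left(-775\right) \left(-8\right) = 6200$)
$\frac{486986}{J{\left(-98 \right)}} + \frac{481591}{-1684850} = \frac{486986}{6200} + \frac{481591}{-1684850} = 486986 \cdot \frac{1}{6200} + 481591 \left(- \frac{1}{1684850}\right) = \frac{243493}{3100} - \frac{481591}{1684850} = \frac{263713709}{3369700}$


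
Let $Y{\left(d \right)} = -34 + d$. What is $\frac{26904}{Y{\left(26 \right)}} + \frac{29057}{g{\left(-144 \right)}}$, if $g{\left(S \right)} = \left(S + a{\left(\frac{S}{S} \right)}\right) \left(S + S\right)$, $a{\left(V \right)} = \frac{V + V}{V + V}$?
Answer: $- \frac{138472735}{41184} \approx -3362.3$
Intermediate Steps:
$a{\left(V \right)} = 1$ ($a{\left(V \right)} = \frac{2 V}{2 V} = 2 V \frac{1}{2 V} = 1$)
$g{\left(S \right)} = 2 S \left(1 + S\right)$ ($g{\left(S \right)} = \left(S + 1\right) \left(S + S\right) = \left(1 + S\right) 2 S = 2 S \left(1 + S\right)$)
$\frac{26904}{Y{\left(26 \right)}} + \frac{29057}{g{\left(-144 \right)}} = \frac{26904}{-34 + 26} + \frac{29057}{2 \left(-144\right) \left(1 - 144\right)} = \frac{26904}{-8} + \frac{29057}{2 \left(-144\right) \left(-143\right)} = 26904 \left(- \frac{1}{8}\right) + \frac{29057}{41184} = -3363 + 29057 \cdot \frac{1}{41184} = -3363 + \frac{29057}{41184} = - \frac{138472735}{41184}$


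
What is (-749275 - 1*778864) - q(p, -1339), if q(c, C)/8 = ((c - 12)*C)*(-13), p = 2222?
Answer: -309283899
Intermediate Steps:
q(c, C) = -104*C*(-12 + c) (q(c, C) = 8*(((c - 12)*C)*(-13)) = 8*(((-12 + c)*C)*(-13)) = 8*((C*(-12 + c))*(-13)) = 8*(-13*C*(-12 + c)) = -104*C*(-12 + c))
(-749275 - 1*778864) - q(p, -1339) = (-749275 - 1*778864) - 104*(-1339)*(12 - 1*2222) = (-749275 - 778864) - 104*(-1339)*(12 - 2222) = -1528139 - 104*(-1339)*(-2210) = -1528139 - 1*307755760 = -1528139 - 307755760 = -309283899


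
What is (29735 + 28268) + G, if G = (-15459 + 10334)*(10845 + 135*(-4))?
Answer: -52755122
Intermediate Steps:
G = -52813125 (G = -5125*(10845 - 540) = -5125*10305 = -52813125)
(29735 + 28268) + G = (29735 + 28268) - 52813125 = 58003 - 52813125 = -52755122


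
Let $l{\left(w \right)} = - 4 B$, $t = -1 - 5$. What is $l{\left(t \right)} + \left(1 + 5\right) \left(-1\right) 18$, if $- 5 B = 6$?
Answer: $- \frac{516}{5} \approx -103.2$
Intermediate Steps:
$B = - \frac{6}{5}$ ($B = \left(- \frac{1}{5}\right) 6 = - \frac{6}{5} \approx -1.2$)
$t = -6$ ($t = -1 - 5 = -6$)
$l{\left(w \right)} = \frac{24}{5}$ ($l{\left(w \right)} = \left(-4\right) \left(- \frac{6}{5}\right) = \frac{24}{5}$)
$l{\left(t \right)} + \left(1 + 5\right) \left(-1\right) 18 = \frac{24}{5} + \left(1 + 5\right) \left(-1\right) 18 = \frac{24}{5} + 6 \left(-1\right) 18 = \frac{24}{5} - 108 = - \frac{516}{5}$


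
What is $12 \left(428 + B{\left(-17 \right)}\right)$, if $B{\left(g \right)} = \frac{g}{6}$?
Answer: $5102$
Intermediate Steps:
$B{\left(g \right)} = \frac{g}{6}$ ($B{\left(g \right)} = g \frac{1}{6} = \frac{g}{6}$)
$12 \left(428 + B{\left(-17 \right)}\right) = 12 \left(428 + \frac{1}{6} \left(-17\right)\right) = 12 \left(428 - \frac{17}{6}\right) = 12 \cdot \frac{2551}{6} = 5102$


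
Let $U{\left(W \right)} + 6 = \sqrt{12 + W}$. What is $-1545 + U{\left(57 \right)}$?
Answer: $-1551 + \sqrt{69} \approx -1542.7$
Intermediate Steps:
$U{\left(W \right)} = -6 + \sqrt{12 + W}$
$-1545 + U{\left(57 \right)} = -1545 - \left(6 - \sqrt{12 + 57}\right) = -1545 - \left(6 - \sqrt{69}\right) = -1551 + \sqrt{69}$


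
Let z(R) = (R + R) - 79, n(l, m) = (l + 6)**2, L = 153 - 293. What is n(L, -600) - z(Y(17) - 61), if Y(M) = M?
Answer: 18123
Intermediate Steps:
L = -140
n(l, m) = (6 + l)**2
z(R) = -79 + 2*R (z(R) = 2*R - 79 = -79 + 2*R)
n(L, -600) - z(Y(17) - 61) = (6 - 140)**2 - (-79 + 2*(17 - 61)) = (-134)**2 - (-79 + 2*(-44)) = 17956 - (-79 - 88) = 17956 - 1*(-167) = 17956 + 167 = 18123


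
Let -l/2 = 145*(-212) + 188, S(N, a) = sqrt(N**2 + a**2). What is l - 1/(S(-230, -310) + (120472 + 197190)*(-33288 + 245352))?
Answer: 34661239055973583252554216/567249919088334506303 + 5*sqrt(1490)/2268999676353338025212 ≈ 61104.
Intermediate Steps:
l = 61104 (l = -2*(145*(-212) + 188) = -2*(-30740 + 188) = -2*(-30552) = 61104)
l - 1/(S(-230, -310) + (120472 + 197190)*(-33288 + 245352)) = 61104 - 1/(sqrt((-230)**2 + (-310)**2) + (120472 + 197190)*(-33288 + 245352)) = 61104 - 1/(sqrt(52900 + 96100) + 317662*212064) = 61104 - 1/(sqrt(149000) + 67364674368) = 61104 - 1/(10*sqrt(1490) + 67364674368) = 61104 - 1/(67364674368 + 10*sqrt(1490))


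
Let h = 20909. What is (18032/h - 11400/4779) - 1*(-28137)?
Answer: 133876786835/4758291 ≈ 28135.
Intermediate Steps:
(18032/h - 11400/4779) - 1*(-28137) = (18032/20909 - 11400/4779) - 1*(-28137) = (18032*(1/20909) - 11400*1/4779) + 28137 = (2576/2987 - 3800/1593) + 28137 = -7247032/4758291 + 28137 = 133876786835/4758291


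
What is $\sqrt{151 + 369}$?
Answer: $2 \sqrt{130} \approx 22.803$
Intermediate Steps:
$\sqrt{151 + 369} = \sqrt{520} = 2 \sqrt{130}$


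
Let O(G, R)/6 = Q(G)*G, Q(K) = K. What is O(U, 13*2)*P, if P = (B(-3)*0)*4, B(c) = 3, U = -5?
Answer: 0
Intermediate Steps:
O(G, R) = 6*G² (O(G, R) = 6*(G*G) = 6*G²)
P = 0 (P = (3*0)*4 = 0*4 = 0)
O(U, 13*2)*P = (6*(-5)²)*0 = (6*25)*0 = 150*0 = 0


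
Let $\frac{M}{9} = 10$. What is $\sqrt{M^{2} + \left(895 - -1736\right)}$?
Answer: $7 \sqrt{219} \approx 103.59$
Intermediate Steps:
$M = 90$ ($M = 9 \cdot 10 = 90$)
$\sqrt{M^{2} + \left(895 - -1736\right)} = \sqrt{90^{2} + \left(895 - -1736\right)} = \sqrt{8100 + \left(895 + 1736\right)} = \sqrt{8100 + 2631} = \sqrt{10731} = 7 \sqrt{219}$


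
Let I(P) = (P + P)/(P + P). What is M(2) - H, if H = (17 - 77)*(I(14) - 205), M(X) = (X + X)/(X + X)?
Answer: -12239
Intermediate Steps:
M(X) = 1 (M(X) = (2*X)/((2*X)) = (2*X)*(1/(2*X)) = 1)
I(P) = 1 (I(P) = (2*P)/((2*P)) = (2*P)*(1/(2*P)) = 1)
H = 12240 (H = (17 - 77)*(1 - 205) = -60*(-204) = 12240)
M(2) - H = 1 - 1*12240 = 1 - 12240 = -12239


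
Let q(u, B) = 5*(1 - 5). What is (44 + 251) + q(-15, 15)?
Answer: 275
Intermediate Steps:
q(u, B) = -20 (q(u, B) = 5*(-4) = -20)
(44 + 251) + q(-15, 15) = (44 + 251) - 20 = 295 - 20 = 275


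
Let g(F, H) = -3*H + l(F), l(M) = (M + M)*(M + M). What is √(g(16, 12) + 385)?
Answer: √1373 ≈ 37.054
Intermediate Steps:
l(M) = 4*M² (l(M) = (2*M)*(2*M) = 4*M²)
g(F, H) = -3*H + 4*F²
√(g(16, 12) + 385) = √((-3*12 + 4*16²) + 385) = √((-36 + 4*256) + 385) = √((-36 + 1024) + 385) = √(988 + 385) = √1373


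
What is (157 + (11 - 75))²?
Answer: 8649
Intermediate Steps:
(157 + (11 - 75))² = (157 - 64)² = 93² = 8649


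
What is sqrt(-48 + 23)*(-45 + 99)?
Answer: 270*I ≈ 270.0*I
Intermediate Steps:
sqrt(-48 + 23)*(-45 + 99) = sqrt(-25)*54 = (5*I)*54 = 270*I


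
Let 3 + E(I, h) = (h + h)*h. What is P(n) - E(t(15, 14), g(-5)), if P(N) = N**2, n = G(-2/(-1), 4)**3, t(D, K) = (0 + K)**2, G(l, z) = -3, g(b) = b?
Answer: 682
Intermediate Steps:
t(D, K) = K**2
E(I, h) = -3 + 2*h**2 (E(I, h) = -3 + (h + h)*h = -3 + (2*h)*h = -3 + 2*h**2)
n = -27 (n = (-3)**3 = -27)
P(n) - E(t(15, 14), g(-5)) = (-27)**2 - (-3 + 2*(-5)**2) = 729 - (-3 + 2*25) = 729 - (-3 + 50) = 729 - 1*47 = 729 - 47 = 682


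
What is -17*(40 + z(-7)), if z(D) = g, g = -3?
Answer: -629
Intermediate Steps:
z(D) = -3
-17*(40 + z(-7)) = -17*(40 - 3) = -17*37 = -629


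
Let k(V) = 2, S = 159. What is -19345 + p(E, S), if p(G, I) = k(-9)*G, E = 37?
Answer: -19271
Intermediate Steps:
p(G, I) = 2*G
-19345 + p(E, S) = -19345 + 2*37 = -19345 + 74 = -19271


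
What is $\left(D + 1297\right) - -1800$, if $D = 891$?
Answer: $3988$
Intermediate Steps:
$\left(D + 1297\right) - -1800 = \left(891 + 1297\right) - -1800 = 2188 + 1800 = 3988$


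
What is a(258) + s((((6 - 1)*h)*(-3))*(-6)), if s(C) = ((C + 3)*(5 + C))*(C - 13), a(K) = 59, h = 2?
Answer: 5653844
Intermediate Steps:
s(C) = (-13 + C)*(3 + C)*(5 + C) (s(C) = ((3 + C)*(5 + C))*(-13 + C) = (-13 + C)*(3 + C)*(5 + C))
a(258) + s((((6 - 1)*h)*(-3))*(-6)) = 59 + (-195 + ((((6 - 1)*2)*(-3))*(-6))³ - 89*((6 - 1)*2)*(-3)*(-6) - 5*1296*(6 - 1)²) = 59 + (-195 + (((5*2)*(-3))*(-6))³ - 89*(5*2)*(-3)*(-6) - 5*(((5*2)*(-3))*(-6))²) = 59 + (-195 + ((10*(-3))*(-6))³ - 89*10*(-3)*(-6) - 5*((10*(-3))*(-6))²) = 59 + (-195 + (-30*(-6))³ - (-2670)*(-6) - 5*(-30*(-6))²) = 59 + (-195 + 180³ - 89*180 - 5*180²) = 59 + (-195 + 5832000 - 16020 - 5*32400) = 59 + (-195 + 5832000 - 16020 - 162000) = 59 + 5653785 = 5653844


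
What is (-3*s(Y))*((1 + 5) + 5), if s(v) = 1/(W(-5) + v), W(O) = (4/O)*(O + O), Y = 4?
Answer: -11/4 ≈ -2.7500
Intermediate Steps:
W(O) = 8 (W(O) = (4/O)*(2*O) = 8)
s(v) = 1/(8 + v)
(-3*s(Y))*((1 + 5) + 5) = (-3/(8 + 4))*((1 + 5) + 5) = (-3/12)*(6 + 5) = -3*1/12*11 = -¼*11 = -11/4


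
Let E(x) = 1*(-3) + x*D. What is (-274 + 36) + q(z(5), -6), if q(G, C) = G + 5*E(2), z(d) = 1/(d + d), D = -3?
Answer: -2829/10 ≈ -282.90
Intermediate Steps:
z(d) = 1/(2*d)
E(x) = -3 - 3*x (E(x) = 1*(-3) + x*(-3) = -3 - 3*x)
q(G, C) = -45 + G (q(G, C) = G + 5*(-3 - 3*2) = G + 5*(-3 - 6) = G + 5*(-9) = G - 45 = -45 + G)
(-274 + 36) + q(z(5), -6) = (-274 + 36) + (-45 + (½)/5) = -238 + (-45 + (½)*(⅕)) = -238 + (-45 + ⅒) = -238 - 449/10 = -2829/10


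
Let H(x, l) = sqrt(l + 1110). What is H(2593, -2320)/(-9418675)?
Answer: -11*I*sqrt(10)/9418675 ≈ -3.6932e-6*I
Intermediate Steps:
H(x, l) = sqrt(1110 + l)
H(2593, -2320)/(-9418675) = sqrt(1110 - 2320)/(-9418675) = sqrt(-1210)*(-1/9418675) = (11*I*sqrt(10))*(-1/9418675) = -11*I*sqrt(10)/9418675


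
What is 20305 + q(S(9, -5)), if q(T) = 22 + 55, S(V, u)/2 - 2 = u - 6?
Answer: 20382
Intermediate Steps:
S(V, u) = -8 + 2*u (S(V, u) = 4 + 2*(u - 6) = 4 + 2*(-6 + u) = 4 + (-12 + 2*u) = -8 + 2*u)
q(T) = 77
20305 + q(S(9, -5)) = 20305 + 77 = 20382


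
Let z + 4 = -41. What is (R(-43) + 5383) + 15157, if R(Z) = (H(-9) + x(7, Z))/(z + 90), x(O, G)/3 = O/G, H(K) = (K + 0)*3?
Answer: 13247906/645 ≈ 20539.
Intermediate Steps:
H(K) = 3*K (H(K) = K*3 = 3*K)
x(O, G) = 3*O/G (x(O, G) = 3*(O/G) = 3*O/G)
z = -45 (z = -4 - 41 = -45)
R(Z) = -⅗ + 7/(15*Z) (R(Z) = (3*(-9) + 3*7/Z)/(-45 + 90) = (-27 + 21/Z)/45 = (-27 + 21/Z)*(1/45) = -⅗ + 7/(15*Z))
(R(-43) + 5383) + 15157 = ((1/15)*(7 - 9*(-43))/(-43) + 5383) + 15157 = ((1/15)*(-1/43)*(7 + 387) + 5383) + 15157 = ((1/15)*(-1/43)*394 + 5383) + 15157 = (-394/645 + 5383) + 15157 = 3471641/645 + 15157 = 13247906/645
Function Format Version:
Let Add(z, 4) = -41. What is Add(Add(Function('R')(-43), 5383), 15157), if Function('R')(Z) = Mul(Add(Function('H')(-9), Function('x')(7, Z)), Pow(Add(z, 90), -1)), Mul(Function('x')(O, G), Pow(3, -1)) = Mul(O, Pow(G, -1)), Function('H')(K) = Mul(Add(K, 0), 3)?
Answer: Rational(13247906, 645) ≈ 20539.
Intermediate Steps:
Function('H')(K) = Mul(3, K) (Function('H')(K) = Mul(K, 3) = Mul(3, K))
Function('x')(O, G) = Mul(3, O, Pow(G, -1)) (Function('x')(O, G) = Mul(3, Mul(O, Pow(G, -1))) = Mul(3, O, Pow(G, -1)))
z = -45 (z = Add(-4, -41) = -45)
Function('R')(Z) = Add(Rational(-3, 5), Mul(Rational(7, 15), Pow(Z, -1))) (Function('R')(Z) = Mul(Add(Mul(3, -9), Mul(3, 7, Pow(Z, -1))), Pow(Add(-45, 90), -1)) = Mul(Add(-27, Mul(21, Pow(Z, -1))), Pow(45, -1)) = Mul(Add(-27, Mul(21, Pow(Z, -1))), Rational(1, 45)) = Add(Rational(-3, 5), Mul(Rational(7, 15), Pow(Z, -1))))
Add(Add(Function('R')(-43), 5383), 15157) = Add(Add(Mul(Rational(1, 15), Pow(-43, -1), Add(7, Mul(-9, -43))), 5383), 15157) = Add(Add(Mul(Rational(1, 15), Rational(-1, 43), Add(7, 387)), 5383), 15157) = Add(Add(Mul(Rational(1, 15), Rational(-1, 43), 394), 5383), 15157) = Add(Add(Rational(-394, 645), 5383), 15157) = Add(Rational(3471641, 645), 15157) = Rational(13247906, 645)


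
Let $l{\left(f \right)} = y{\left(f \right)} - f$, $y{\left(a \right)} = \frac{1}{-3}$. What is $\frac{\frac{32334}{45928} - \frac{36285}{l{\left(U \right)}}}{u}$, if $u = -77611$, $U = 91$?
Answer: $- \frac{1252087989}{244169483548} \approx -0.0051279$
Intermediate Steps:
$y{\left(a \right)} = - \frac{1}{3}$
$l{\left(f \right)} = - \frac{1}{3} - f$
$\frac{\frac{32334}{45928} - \frac{36285}{l{\left(U \right)}}}{u} = \frac{\frac{32334}{45928} - \frac{36285}{- \frac{1}{3} - 91}}{-77611} = \left(32334 \cdot \frac{1}{45928} - \frac{36285}{- \frac{1}{3} - 91}\right) \left(- \frac{1}{77611}\right) = \left(\frac{16167}{22964} - \frac{36285}{- \frac{274}{3}}\right) \left(- \frac{1}{77611}\right) = \left(\frac{16167}{22964} - - \frac{108855}{274}\right) \left(- \frac{1}{77611}\right) = \left(\frac{16167}{22964} + \frac{108855}{274}\right) \left(- \frac{1}{77611}\right) = \frac{1252087989}{3146068} \left(- \frac{1}{77611}\right) = - \frac{1252087989}{244169483548}$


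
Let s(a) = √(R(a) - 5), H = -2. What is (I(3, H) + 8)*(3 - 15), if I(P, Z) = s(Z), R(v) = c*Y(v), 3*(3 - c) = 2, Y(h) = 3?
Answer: -96 - 12*√2 ≈ -112.97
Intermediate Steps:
c = 7/3 (c = 3 - ⅓*2 = 3 - ⅔ = 7/3 ≈ 2.3333)
R(v) = 7 (R(v) = (7/3)*3 = 7)
s(a) = √2 (s(a) = √(7 - 5) = √2)
I(P, Z) = √2
(I(3, H) + 8)*(3 - 15) = (√2 + 8)*(3 - 15) = (8 + √2)*(-12) = -96 - 12*√2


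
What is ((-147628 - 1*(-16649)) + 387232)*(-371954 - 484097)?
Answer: -219365636903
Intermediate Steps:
((-147628 - 1*(-16649)) + 387232)*(-371954 - 484097) = ((-147628 + 16649) + 387232)*(-856051) = (-130979 + 387232)*(-856051) = 256253*(-856051) = -219365636903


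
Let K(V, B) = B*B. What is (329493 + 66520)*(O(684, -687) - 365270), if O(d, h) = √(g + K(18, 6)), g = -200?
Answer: -144651668510 + 792026*I*√41 ≈ -1.4465e+11 + 5.0714e+6*I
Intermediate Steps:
K(V, B) = B²
O(d, h) = 2*I*√41 (O(d, h) = √(-200 + 6²) = √(-200 + 36) = √(-164) = 2*I*√41)
(329493 + 66520)*(O(684, -687) - 365270) = (329493 + 66520)*(2*I*√41 - 365270) = 396013*(-365270 + 2*I*√41) = -144651668510 + 792026*I*√41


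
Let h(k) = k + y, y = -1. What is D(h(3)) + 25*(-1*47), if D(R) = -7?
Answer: -1182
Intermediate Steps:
h(k) = -1 + k (h(k) = k - 1 = -1 + k)
D(h(3)) + 25*(-1*47) = -7 + 25*(-1*47) = -7 + 25*(-47) = -7 - 1175 = -1182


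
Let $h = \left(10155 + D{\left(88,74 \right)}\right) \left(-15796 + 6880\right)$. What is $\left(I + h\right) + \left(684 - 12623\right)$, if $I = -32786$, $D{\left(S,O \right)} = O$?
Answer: $-91246489$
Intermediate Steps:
$h = -91201764$ ($h = \left(10155 + 74\right) \left(-15796 + 6880\right) = 10229 \left(-8916\right) = -91201764$)
$\left(I + h\right) + \left(684 - 12623\right) = \left(-32786 - 91201764\right) + \left(684 - 12623\right) = -91234550 + \left(684 - 12623\right) = -91234550 - 11939 = -91246489$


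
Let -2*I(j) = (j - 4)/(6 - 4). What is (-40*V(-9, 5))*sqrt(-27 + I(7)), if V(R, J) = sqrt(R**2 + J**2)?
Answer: -20*I*sqrt(11766) ≈ -2169.4*I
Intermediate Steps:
V(R, J) = sqrt(J**2 + R**2)
I(j) = 1 - j/4 (I(j) = -(j - 4)/(2*(6 - 4)) = -(-4 + j)/(2*2) = -(-2 + j/2)/2 = 1 - j/4)
(-40*V(-9, 5))*sqrt(-27 + I(7)) = (-40*sqrt(5**2 + (-9)**2))*sqrt(-27 + (1 - 1/4*7)) = (-40*sqrt(25 + 81))*sqrt(-27 + (1 - 7/4)) = (-40*sqrt(106))*sqrt(-27 - 3/4) = (-40*sqrt(106))*sqrt(-111/4) = (-40*sqrt(106))*(I*sqrt(111)/2) = -20*I*sqrt(11766)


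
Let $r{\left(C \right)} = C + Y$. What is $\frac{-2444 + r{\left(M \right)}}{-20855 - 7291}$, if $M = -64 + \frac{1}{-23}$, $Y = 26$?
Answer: $\frac{19029}{215786} \approx 0.088185$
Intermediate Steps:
$M = - \frac{1473}{23}$ ($M = -64 - \frac{1}{23} = - \frac{1473}{23} \approx -64.043$)
$r{\left(C \right)} = 26 + C$ ($r{\left(C \right)} = C + 26 = 26 + C$)
$\frac{-2444 + r{\left(M \right)}}{-20855 - 7291} = \frac{-2444 + \left(26 - \frac{1473}{23}\right)}{-20855 - 7291} = \frac{-2444 - \frac{875}{23}}{-28146} = \left(- \frac{57087}{23}\right) \left(- \frac{1}{28146}\right) = \frac{19029}{215786}$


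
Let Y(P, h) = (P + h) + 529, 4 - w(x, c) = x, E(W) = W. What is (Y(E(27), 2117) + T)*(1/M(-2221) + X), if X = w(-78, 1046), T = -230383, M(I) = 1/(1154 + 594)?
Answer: -416709300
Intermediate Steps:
M(I) = 1/1748
w(x, c) = 4 - x
X = 82 (X = 4 - 1*(-78) = 4 + 78 = 82)
Y(P, h) = 529 + P + h
(Y(E(27), 2117) + T)*(1/M(-2221) + X) = ((529 + 27 + 2117) - 230383)*(1/(1/1748) + 82) = (2673 - 230383)*(1748 + 82) = -227710*1830 = -416709300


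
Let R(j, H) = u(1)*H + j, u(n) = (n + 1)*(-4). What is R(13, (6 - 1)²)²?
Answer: 34969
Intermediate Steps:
u(n) = -4 - 4*n (u(n) = (1 + n)*(-4) = -4 - 4*n)
R(j, H) = j - 8*H (R(j, H) = (-4 - 4*1)*H + j = (-4 - 4)*H + j = -8*H + j = j - 8*H)
R(13, (6 - 1)²)² = (13 - 8*(6 - 1)²)² = (13 - 8*5²)² = (13 - 8*25)² = (13 - 200)² = (-187)² = 34969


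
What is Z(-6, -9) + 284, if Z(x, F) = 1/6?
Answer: 1705/6 ≈ 284.17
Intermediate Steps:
Z(x, F) = ⅙
Z(-6, -9) + 284 = ⅙ + 284 = 1705/6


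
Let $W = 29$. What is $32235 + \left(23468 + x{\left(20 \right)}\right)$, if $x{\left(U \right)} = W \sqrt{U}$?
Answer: $55703 + 58 \sqrt{5} \approx 55833.0$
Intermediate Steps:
$x{\left(U \right)} = 29 \sqrt{U}$
$32235 + \left(23468 + x{\left(20 \right)}\right) = 32235 + \left(23468 + 29 \sqrt{20}\right) = 32235 + \left(23468 + 29 \cdot 2 \sqrt{5}\right) = 32235 + \left(23468 + 58 \sqrt{5}\right) = 55703 + 58 \sqrt{5}$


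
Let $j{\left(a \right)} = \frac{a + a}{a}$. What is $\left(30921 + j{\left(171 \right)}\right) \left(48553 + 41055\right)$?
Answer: $2770948184$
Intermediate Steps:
$j{\left(a \right)} = 2$ ($j{\left(a \right)} = \frac{2 a}{a} = 2$)
$\left(30921 + j{\left(171 \right)}\right) \left(48553 + 41055\right) = \left(30921 + 2\right) \left(48553 + 41055\right) = 30923 \cdot 89608 = 2770948184$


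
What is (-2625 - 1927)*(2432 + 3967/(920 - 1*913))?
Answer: -95551032/7 ≈ -1.3650e+7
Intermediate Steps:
(-2625 - 1927)*(2432 + 3967/(920 - 1*913)) = -4552*(2432 + 3967/(920 - 913)) = -4552*(2432 + 3967/7) = -4552*20991/7 = -95551032/7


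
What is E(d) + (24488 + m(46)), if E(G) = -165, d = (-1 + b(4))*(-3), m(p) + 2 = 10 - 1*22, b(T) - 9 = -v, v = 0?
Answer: 24309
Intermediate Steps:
b(T) = 9 (b(T) = 9 - 1*0 = 9 + 0 = 9)
m(p) = -14 (m(p) = -2 + (10 - 1*22) = -2 + (10 - 22) = -2 - 12 = -14)
d = -24 (d = (-1 + 9)*(-3) = 8*(-3) = -24)
E(d) + (24488 + m(46)) = -165 + (24488 - 14) = -165 + 24474 = 24309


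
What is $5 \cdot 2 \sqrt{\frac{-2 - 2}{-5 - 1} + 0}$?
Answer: $\frac{10 \sqrt{6}}{3} \approx 8.165$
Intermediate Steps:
$5 \cdot 2 \sqrt{\frac{-2 - 2}{-5 - 1} + 0} = 10 \sqrt{- \frac{4}{-6} + 0} = 10 \sqrt{\left(-4\right) \left(- \frac{1}{6}\right) + 0} = 10 \sqrt{\frac{2}{3} + 0} = 10 \sqrt{\frac{2}{3}} = 10 \frac{\sqrt{6}}{3} = \frac{10 \sqrt{6}}{3}$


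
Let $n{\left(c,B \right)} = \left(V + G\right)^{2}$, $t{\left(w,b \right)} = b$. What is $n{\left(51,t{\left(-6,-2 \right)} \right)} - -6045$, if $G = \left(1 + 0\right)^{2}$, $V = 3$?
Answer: $6061$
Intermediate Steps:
$G = 1$ ($G = 1^{2} = 1$)
$n{\left(c,B \right)} = 16$ ($n{\left(c,B \right)} = \left(3 + 1\right)^{2} = 4^{2} = 16$)
$n{\left(51,t{\left(-6,-2 \right)} \right)} - -6045 = 16 - -6045 = 16 + 6045 = 6061$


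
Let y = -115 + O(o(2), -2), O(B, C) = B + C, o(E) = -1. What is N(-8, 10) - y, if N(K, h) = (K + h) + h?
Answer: 130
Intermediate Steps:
N(K, h) = K + 2*h
y = -118 (y = -115 + (-1 - 2) = -115 - 3 = -118)
N(-8, 10) - y = (-8 + 2*10) - 1*(-118) = (-8 + 20) + 118 = 12 + 118 = 130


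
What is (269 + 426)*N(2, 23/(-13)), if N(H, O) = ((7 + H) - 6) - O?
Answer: 43090/13 ≈ 3314.6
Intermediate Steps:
N(H, O) = 1 + H - O (N(H, O) = (1 + H) - O = 1 + H - O)
(269 + 426)*N(2, 23/(-13)) = (269 + 426)*(1 + 2 - 23/(-13)) = 695*(1 + 2 - 23*(-1)/13) = 695*(1 + 2 - 1*(-23/13)) = 695*(1 + 2 + 23/13) = 695*(62/13) = 43090/13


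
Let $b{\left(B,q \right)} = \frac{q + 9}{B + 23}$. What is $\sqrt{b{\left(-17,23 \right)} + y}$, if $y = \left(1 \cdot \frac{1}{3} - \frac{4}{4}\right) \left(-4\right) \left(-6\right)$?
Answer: $\frac{4 i \sqrt{6}}{3} \approx 3.266 i$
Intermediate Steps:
$b{\left(B,q \right)} = \frac{9 + q}{23 + B}$
$y = -16$ ($y = \left(1 \cdot \frac{1}{3} - 1\right) \left(-4\right) \left(-6\right) = \left(\frac{1}{3} - 1\right) \left(-4\right) \left(-6\right) = \left(- \frac{2}{3}\right) \left(-4\right) \left(-6\right) = \frac{8}{3} \left(-6\right) = -16$)
$\sqrt{b{\left(-17,23 \right)} + y} = \sqrt{\frac{9 + 23}{23 - 17} - 16} = \sqrt{\frac{1}{6} \cdot 32 - 16} = \sqrt{\frac{16}{3} - 16} = \sqrt{- \frac{32}{3}} = \frac{4 i \sqrt{6}}{3}$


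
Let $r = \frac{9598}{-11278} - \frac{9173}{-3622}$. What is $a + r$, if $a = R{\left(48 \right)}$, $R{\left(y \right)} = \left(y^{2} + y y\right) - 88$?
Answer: $\frac{92352894729}{20424458} \approx 4521.7$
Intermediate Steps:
$r = \frac{34344569}{20424458}$ ($r = 9598 \left(- \frac{1}{11278}\right) - - \frac{9173}{3622} = - \frac{4799}{5639} + \frac{9173}{3622} = \frac{34344569}{20424458} \approx 1.6815$)
$R{\left(y \right)} = -88 + 2 y^{2}$ ($R{\left(y \right)} = \left(y^{2} + y^{2}\right) - 88 = 2 y^{2} - 88 = -88 + 2 y^{2}$)
$a = 4520$ ($a = -88 + 2 \cdot 48^{2} = -88 + 2 \cdot 2304 = -88 + 4608 = 4520$)
$a + r = 4520 + \frac{34344569}{20424458} = \frac{92352894729}{20424458}$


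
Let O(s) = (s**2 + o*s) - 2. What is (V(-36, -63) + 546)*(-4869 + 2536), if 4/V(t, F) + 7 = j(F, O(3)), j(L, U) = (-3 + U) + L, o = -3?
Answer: -95527018/75 ≈ -1.2737e+6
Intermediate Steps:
O(s) = -2 + s**2 - 3*s (O(s) = (s**2 - 3*s) - 2 = -2 + s**2 - 3*s)
j(L, U) = -3 + L + U
V(t, F) = 4/(-12 + F) (V(t, F) = 4/(-7 + (-3 + F + (-2 + 3**2 - 3*3))) = 4/(-7 + (-3 + F + (-2 + 9 - 9))) = 4/(-7 + (-3 + F - 2)) = 4/(-7 + (-5 + F)) = 4/(-12 + F))
(V(-36, -63) + 546)*(-4869 + 2536) = (4/(-12 - 63) + 546)*(-4869 + 2536) = (4/(-75) + 546)*(-2333) = (4*(-1/75) + 546)*(-2333) = (-4/75 + 546)*(-2333) = (40946/75)*(-2333) = -95527018/75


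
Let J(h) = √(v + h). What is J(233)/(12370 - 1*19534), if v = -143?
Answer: -√10/2388 ≈ -0.0013242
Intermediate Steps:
J(h) = √(-143 + h)
J(233)/(12370 - 1*19534) = √(-143 + 233)/(12370 - 1*19534) = √90/(12370 - 19534) = (3*√10)/(-7164) = (3*√10)*(-1/7164) = -√10/2388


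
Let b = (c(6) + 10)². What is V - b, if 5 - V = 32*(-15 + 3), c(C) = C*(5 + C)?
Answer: -5387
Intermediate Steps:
b = 5776 (b = (6*(5 + 6) + 10)² = (6*11 + 10)² = (66 + 10)² = 76² = 5776)
V = 389 (V = 5 - 32*(-15 + 3) = 5 - 32*(-12) = 5 - 1*(-384) = 5 + 384 = 389)
V - b = 389 - 1*5776 = 389 - 5776 = -5387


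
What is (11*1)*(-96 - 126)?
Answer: -2442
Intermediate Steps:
(11*1)*(-96 - 126) = 11*(-222) = -2442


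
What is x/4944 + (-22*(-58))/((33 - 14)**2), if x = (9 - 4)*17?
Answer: 6339229/1784784 ≈ 3.5518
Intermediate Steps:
x = 85 (x = 5*17 = 85)
x/4944 + (-22*(-58))/((33 - 14)**2) = 85/4944 + (-22*(-58))/((33 - 14)**2) = 85*(1/4944) + 1276/(19**2) = 85/4944 + 1276/361 = 6339229/1784784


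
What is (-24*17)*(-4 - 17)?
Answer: 8568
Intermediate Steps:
(-24*17)*(-4 - 17) = -408*(-21) = 8568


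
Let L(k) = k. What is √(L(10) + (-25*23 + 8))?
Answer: I*√557 ≈ 23.601*I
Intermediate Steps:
√(L(10) + (-25*23 + 8)) = √(10 + (-25*23 + 8)) = √(10 + (-575 + 8)) = √(10 - 567) = √(-557) = I*√557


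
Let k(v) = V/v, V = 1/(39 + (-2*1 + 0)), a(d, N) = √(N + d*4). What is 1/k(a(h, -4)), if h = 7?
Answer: 74*√6 ≈ 181.26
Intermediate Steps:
a(d, N) = √(N + 4*d)
V = 1/37 (V = 1/(39 + (-2 + 0)) = 1/(39 - 2) = 1/37 ≈ 0.027027)
k(v) = 1/(37*v)
1/k(a(h, -4)) = 1/(1/(37*(√(-4 + 4*7)))) = 1/(1/(37*(√(-4 + 28)))) = 1/(1/(37*(√24))) = 1/(1/(37*((2*√6)))) = 1/((√6/12)/37) = 1/(√6/444) = 74*√6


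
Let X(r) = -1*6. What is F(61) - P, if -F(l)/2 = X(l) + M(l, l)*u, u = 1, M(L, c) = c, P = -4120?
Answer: 4010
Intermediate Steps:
X(r) = -6
F(l) = 12 - 2*l (F(l) = -2*(-6 + l*1) = -2*(-6 + l) = 12 - 2*l)
F(61) - P = (12 - 2*61) - 1*(-4120) = (12 - 122) + 4120 = -110 + 4120 = 4010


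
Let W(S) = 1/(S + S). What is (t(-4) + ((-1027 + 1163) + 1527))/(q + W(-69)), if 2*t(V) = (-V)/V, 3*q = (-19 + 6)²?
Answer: 76475/2591 ≈ 29.516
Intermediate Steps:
W(S) = 1/(2*S)
q = 169/3 (q = (-19 + 6)²/3 = (⅓)*(-13)² = (⅓)*169 = 169/3 ≈ 56.333)
t(V) = -½ (t(V) = ((-V)/V)/2 = (½)*(-1) = -½)
(t(-4) + ((-1027 + 1163) + 1527))/(q + W(-69)) = (-½ + ((-1027 + 1163) + 1527))/(169/3 + (½)/(-69)) = (-½ + (136 + 1527))/(169/3 + (½)*(-1/69)) = (-½ + 1663)/(169/3 - 1/138) = 3325/(2*(2591/46)) = (3325/2)*(46/2591) = 76475/2591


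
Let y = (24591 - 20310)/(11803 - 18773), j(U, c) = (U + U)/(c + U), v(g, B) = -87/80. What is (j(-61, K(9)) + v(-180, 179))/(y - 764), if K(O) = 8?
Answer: -3588853/2259649064 ≈ -0.0015882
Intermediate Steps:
v(g, B) = -87/80 (v(g, B) = -87*1/80 = -87/80)
j(U, c) = 2*U/(U + c) (j(U, c) = (2*U)/(U + c) = 2*U/(U + c))
y = -4281/6970 (y = 4281/(-6970) = 4281*(-1/6970) = -4281/6970 ≈ -0.61420)
(j(-61, K(9)) + v(-180, 179))/(y - 764) = (2*(-61)/(-61 + 8) - 87/80)/(-4281/6970 - 764) = (2*(-61)/(-53) - 87/80)/(-5329361/6970) = (2*(-61)*(-1/53) - 87/80)*(-6970/5329361) = (122/53 - 87/80)*(-6970/5329361) = (5149/4240)*(-6970/5329361) = -3588853/2259649064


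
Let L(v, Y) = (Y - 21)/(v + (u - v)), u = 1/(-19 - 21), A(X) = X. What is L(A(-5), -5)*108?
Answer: 112320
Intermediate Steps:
u = -1/40 (u = 1/(-40) = -1/40 ≈ -0.025000)
L(v, Y) = 840 - 40*Y (L(v, Y) = (Y - 21)/(v + (-1/40 - v)) = (-21 + Y)/(-1/40) = (-21 + Y)*(-40) = 840 - 40*Y)
L(A(-5), -5)*108 = (840 - 40*(-5))*108 = (840 + 200)*108 = 1040*108 = 112320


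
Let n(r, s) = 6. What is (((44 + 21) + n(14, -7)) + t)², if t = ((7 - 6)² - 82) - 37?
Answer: 2209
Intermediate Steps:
t = -118 (t = (1² - 82) - 37 = (1 - 82) - 37 = -81 - 37 = -118)
(((44 + 21) + n(14, -7)) + t)² = (((44 + 21) + 6) - 118)² = ((65 + 6) - 118)² = (71 - 118)² = (-47)² = 2209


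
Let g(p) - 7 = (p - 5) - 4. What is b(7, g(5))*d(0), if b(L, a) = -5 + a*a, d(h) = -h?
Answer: 0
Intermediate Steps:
g(p) = -2 + p (g(p) = 7 + ((p - 5) - 4) = 7 + ((-5 + p) - 4) = 7 + (-9 + p) = -2 + p)
b(L, a) = -5 + a**2
b(7, g(5))*d(0) = (-5 + (-2 + 5)**2)*(-1*0) = (-5 + 3**2)*0 = (-5 + 9)*0 = 4*0 = 0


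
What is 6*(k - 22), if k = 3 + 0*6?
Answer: -114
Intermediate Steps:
k = 3 (k = 3 + 0 = 3)
6*(k - 22) = 6*(3 - 22) = 6*(-19) = -114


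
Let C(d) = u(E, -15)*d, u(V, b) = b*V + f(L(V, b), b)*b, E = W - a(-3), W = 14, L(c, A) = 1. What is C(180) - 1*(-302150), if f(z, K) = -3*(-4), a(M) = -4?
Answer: 221150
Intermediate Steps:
f(z, K) = 12
E = 18 (E = 14 - 1*(-4) = 14 + 4 = 18)
u(V, b) = 12*b + V*b (u(V, b) = b*V + 12*b = V*b + 12*b = 12*b + V*b)
C(d) = -450*d (C(d) = (-15*(12 + 18))*d = (-15*30)*d = -450*d)
C(180) - 1*(-302150) = -450*180 - 1*(-302150) = -81000 + 302150 = 221150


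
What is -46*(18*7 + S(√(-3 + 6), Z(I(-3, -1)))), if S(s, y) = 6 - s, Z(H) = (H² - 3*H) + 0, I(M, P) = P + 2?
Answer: -6072 + 46*√3 ≈ -5992.3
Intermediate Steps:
I(M, P) = 2 + P
Z(H) = H² - 3*H
-46*(18*7 + S(√(-3 + 6), Z(I(-3, -1)))) = -46*(18*7 + (6 - √(-3 + 6))) = -46*(126 + (6 - √3)) = -46*(132 - √3) = -6072 + 46*√3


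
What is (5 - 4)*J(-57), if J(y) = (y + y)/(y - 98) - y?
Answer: 8949/155 ≈ 57.735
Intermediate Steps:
J(y) = -y + 2*y/(-98 + y) (J(y) = (2*y)/(-98 + y) - y = 2*y/(-98 + y) - y = -y + 2*y/(-98 + y))
(5 - 4)*J(-57) = (5 - 4)*(-57*(100 - 1*(-57))/(-98 - 57)) = 1*(-57*(100 + 57)/(-155)) = 1*(-57*(-1/155)*157) = 1*(8949/155) = 8949/155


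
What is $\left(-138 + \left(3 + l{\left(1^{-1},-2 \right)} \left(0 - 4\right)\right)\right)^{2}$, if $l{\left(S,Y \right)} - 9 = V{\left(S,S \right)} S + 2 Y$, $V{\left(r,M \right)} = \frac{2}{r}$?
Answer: $26569$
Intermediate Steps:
$l{\left(S,Y \right)} = 11 + 2 Y$ ($l{\left(S,Y \right)} = 9 + \left(\frac{2}{S} S + 2 Y\right) = 9 + \left(2 + 2 Y\right) = 11 + 2 Y$)
$\left(-138 + \left(3 + l{\left(1^{-1},-2 \right)} \left(0 - 4\right)\right)\right)^{2} = \left(-138 + \left(3 + \left(11 + 2 \left(-2\right)\right) \left(0 - 4\right)\right)\right)^{2} = \left(-138 + \left(3 + \left(11 - 4\right) \left(0 - 4\right)\right)\right)^{2} = \left(-138 + \left(3 + 7 \left(-4\right)\right)\right)^{2} = \left(-138 + \left(3 - 28\right)\right)^{2} = \left(-138 - 25\right)^{2} = \left(-163\right)^{2} = 26569$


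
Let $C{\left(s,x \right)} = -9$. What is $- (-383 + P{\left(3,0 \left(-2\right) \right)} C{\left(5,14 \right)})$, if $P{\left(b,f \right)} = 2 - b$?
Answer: $374$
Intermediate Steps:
$- (-383 + P{\left(3,0 \left(-2\right) \right)} C{\left(5,14 \right)}) = - (-383 + \left(2 - 3\right) \left(-9\right)) = - (-383 - -9) = - (-383 + 9) = \left(-1\right) \left(-374\right) = 374$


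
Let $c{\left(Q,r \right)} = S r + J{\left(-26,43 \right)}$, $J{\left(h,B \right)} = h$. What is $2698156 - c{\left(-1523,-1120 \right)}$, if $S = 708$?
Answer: $3491142$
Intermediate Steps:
$c{\left(Q,r \right)} = -26 + 708 r$ ($c{\left(Q,r \right)} = 708 r - 26 = -26 + 708 r$)
$2698156 - c{\left(-1523,-1120 \right)} = 2698156 - \left(-26 + 708 \left(-1120\right)\right) = 2698156 - \left(-26 - 792960\right) = 2698156 - -792986 = 2698156 + 792986 = 3491142$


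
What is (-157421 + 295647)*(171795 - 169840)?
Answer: 270231830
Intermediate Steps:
(-157421 + 295647)*(171795 - 169840) = 138226*1955 = 270231830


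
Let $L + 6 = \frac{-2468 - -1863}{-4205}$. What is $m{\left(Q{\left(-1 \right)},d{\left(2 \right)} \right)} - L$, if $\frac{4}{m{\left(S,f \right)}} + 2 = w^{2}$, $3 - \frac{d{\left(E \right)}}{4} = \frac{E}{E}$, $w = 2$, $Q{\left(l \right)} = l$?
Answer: $\frac{6607}{841} \approx 7.8561$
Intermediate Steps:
$d{\left(E \right)} = 8$ ($d{\left(E \right)} = 12 - 4 \frac{E}{E} = 12 - 4 = 8$)
$m{\left(S,f \right)} = 2$ ($m{\left(S,f \right)} = \frac{4}{-2 + 2^{2}} = \frac{4}{-2 + 4} = \frac{4}{2} = 4 \cdot \frac{1}{2} = 2$)
$L = - \frac{4925}{841}$ ($L = -6 + \frac{-2468 - -1863}{-4205} = -6 + \left(-2468 + 1863\right) \left(- \frac{1}{4205}\right) = -6 - - \frac{121}{841} = -6 + \frac{121}{841} = - \frac{4925}{841} \approx -5.8561$)
$m{\left(Q{\left(-1 \right)},d{\left(2 \right)} \right)} - L = 2 - - \frac{4925}{841} = 2 + \frac{4925}{841} = \frac{6607}{841}$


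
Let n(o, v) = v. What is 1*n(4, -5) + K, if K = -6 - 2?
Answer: -13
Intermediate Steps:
K = -8
1*n(4, -5) + K = 1*(-5) - 8 = -5 - 8 = -13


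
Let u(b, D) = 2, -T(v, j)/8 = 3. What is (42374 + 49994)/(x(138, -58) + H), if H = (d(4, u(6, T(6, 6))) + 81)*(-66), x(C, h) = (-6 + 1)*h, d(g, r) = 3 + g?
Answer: -46184/2759 ≈ -16.739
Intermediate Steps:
T(v, j) = -24 (T(v, j) = -8*3 = -24)
x(C, h) = -5*h
H = -5808 (H = ((3 + 4) + 81)*(-66) = (7 + 81)*(-66) = 88*(-66) = -5808)
(42374 + 49994)/(x(138, -58) + H) = (42374 + 49994)/(-5*(-58) - 5808) = 92368/(290 - 5808) = 92368/(-5518) = 92368*(-1/5518) = -46184/2759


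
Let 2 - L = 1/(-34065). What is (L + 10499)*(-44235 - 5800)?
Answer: -3579669675962/6813 ≈ -5.2542e+8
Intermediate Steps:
L = 68131/34065 (L = 2 - 1/(-34065) = 2 - 1*(-1/34065) = 2 + 1/34065 = 68131/34065 ≈ 2.0000)
(L + 10499)*(-44235 - 5800) = (68131/34065 + 10499)*(-44235 - 5800) = (357716566/34065)*(-50035) = -3579669675962/6813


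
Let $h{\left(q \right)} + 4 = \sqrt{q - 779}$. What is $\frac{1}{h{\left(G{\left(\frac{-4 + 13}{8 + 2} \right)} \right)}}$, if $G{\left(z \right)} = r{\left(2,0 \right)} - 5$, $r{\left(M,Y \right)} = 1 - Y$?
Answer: $- \frac{4}{799} - \frac{3 i \sqrt{87}}{799} \approx -0.0050063 - 0.035021 i$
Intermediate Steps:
$G{\left(z \right)} = -4$ ($G{\left(z \right)} = \left(1 - 0\right) - 5 = \left(1 + 0\right) - 5 = 1 - 5 = -4$)
$h{\left(q \right)} = -4 + \sqrt{-779 + q}$ ($h{\left(q \right)} = -4 + \sqrt{q - 779} = -4 + \sqrt{-779 + q}$)
$\frac{1}{h{\left(G{\left(\frac{-4 + 13}{8 + 2} \right)} \right)}} = \frac{1}{-4 + \sqrt{-779 - 4}} = \frac{1}{-4 + \sqrt{-783}} = \frac{1}{-4 + 3 i \sqrt{87}}$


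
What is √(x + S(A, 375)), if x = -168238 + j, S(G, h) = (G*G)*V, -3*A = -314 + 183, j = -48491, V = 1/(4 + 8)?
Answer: I*√70168713/18 ≈ 465.37*I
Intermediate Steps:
V = 1/12 ≈ 0.083333
A = 131/3 (A = -(-314 + 183)/3 = -⅓*(-131) = 131/3 ≈ 43.667)
S(G, h) = G²/12 (S(G, h) = (G*G)*(1/12) = G²*(1/12) = G²/12)
x = -216729 (x = -168238 - 48491 = -216729)
√(x + S(A, 375)) = √(-216729 + (131/3)²/12) = √(-216729 + (1/12)*(17161/9)) = √(-216729 + 17161/108) = √(-23389571/108) = I*√70168713/18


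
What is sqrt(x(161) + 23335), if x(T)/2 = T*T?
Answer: 3*sqrt(8353) ≈ 274.18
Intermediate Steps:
x(T) = 2*T**2 (x(T) = 2*(T*T) = 2*T**2)
sqrt(x(161) + 23335) = sqrt(2*161**2 + 23335) = sqrt(2*25921 + 23335) = sqrt(51842 + 23335) = sqrt(75177) = 3*sqrt(8353)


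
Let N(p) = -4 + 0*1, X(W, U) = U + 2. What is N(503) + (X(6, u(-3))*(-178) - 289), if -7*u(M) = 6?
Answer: -3475/7 ≈ -496.43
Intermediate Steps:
u(M) = -6/7 (u(M) = -⅐*6 = -6/7)
X(W, U) = 2 + U
N(p) = -4 (N(p) = -4 + 0 = -4)
N(503) + (X(6, u(-3))*(-178) - 289) = -4 + ((2 - 6/7)*(-178) - 289) = -4 + ((8/7)*(-178) - 289) = -4 + (-1424/7 - 289) = -4 - 3447/7 = -3475/7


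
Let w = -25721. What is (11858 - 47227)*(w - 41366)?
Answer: 2372800103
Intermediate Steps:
(11858 - 47227)*(w - 41366) = (11858 - 47227)*(-25721 - 41366) = -35369*(-67087) = 2372800103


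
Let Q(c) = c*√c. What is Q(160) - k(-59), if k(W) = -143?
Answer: 143 + 640*√10 ≈ 2166.9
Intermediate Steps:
Q(c) = c^(3/2)
Q(160) - k(-59) = 160^(3/2) - 1*(-143) = 640*√10 + 143 = 143 + 640*√10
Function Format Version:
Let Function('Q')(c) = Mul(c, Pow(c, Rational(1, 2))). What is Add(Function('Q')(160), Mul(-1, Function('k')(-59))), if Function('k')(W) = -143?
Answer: Add(143, Mul(640, Pow(10, Rational(1, 2)))) ≈ 2166.9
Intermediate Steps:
Function('Q')(c) = Pow(c, Rational(3, 2))
Add(Function('Q')(160), Mul(-1, Function('k')(-59))) = Add(Pow(160, Rational(3, 2)), Mul(-1, -143)) = Add(Mul(640, Pow(10, Rational(1, 2))), 143) = Add(143, Mul(640, Pow(10, Rational(1, 2))))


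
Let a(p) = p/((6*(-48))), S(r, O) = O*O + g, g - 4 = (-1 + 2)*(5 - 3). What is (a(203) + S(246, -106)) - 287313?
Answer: -79508651/288 ≈ -2.7607e+5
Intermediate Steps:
g = 6 (g = 4 + (-1 + 2)*(5 - 3) = 4 + 1*2 = 4 + 2 = 6)
S(r, O) = 6 + O**2 (S(r, O) = O*O + 6 = O**2 + 6 = 6 + O**2)
a(p) = -p/288 (a(p) = p/(-288) = p*(-1/288) = -p/288)
(a(203) + S(246, -106)) - 287313 = (-1/288*203 + (6 + (-106)**2)) - 287313 = (-203/288 + (6 + 11236)) - 287313 = (-203/288 + 11242) - 287313 = 3237493/288 - 287313 = -79508651/288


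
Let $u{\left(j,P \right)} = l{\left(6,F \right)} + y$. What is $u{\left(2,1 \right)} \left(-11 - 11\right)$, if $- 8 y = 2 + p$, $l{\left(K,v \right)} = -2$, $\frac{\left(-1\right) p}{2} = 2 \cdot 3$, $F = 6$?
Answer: $\frac{33}{2} \approx 16.5$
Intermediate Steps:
$p = -12$ ($p = - 2 \cdot 2 \cdot 3 = \left(-2\right) 6 = -12$)
$y = \frac{5}{4}$ ($y = - \frac{2 - 12}{8} = \left(- \frac{1}{8}\right) \left(-10\right) = \frac{5}{4} \approx 1.25$)
$u{\left(j,P \right)} = - \frac{3}{4}$ ($u{\left(j,P \right)} = -2 + \frac{5}{4} = - \frac{3}{4}$)
$u{\left(2,1 \right)} \left(-11 - 11\right) = - \frac{3 \left(-11 - 11\right)}{4} = \left(- \frac{3}{4}\right) \left(-22\right) = \frac{33}{2}$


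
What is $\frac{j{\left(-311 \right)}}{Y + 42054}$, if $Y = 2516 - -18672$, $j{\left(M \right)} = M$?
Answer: $- \frac{311}{63242} \approx -0.0049176$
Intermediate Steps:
$Y = 21188$ ($Y = 2516 + 18672 = 21188$)
$\frac{j{\left(-311 \right)}}{Y + 42054} = - \frac{311}{21188 + 42054} = - \frac{311}{63242}$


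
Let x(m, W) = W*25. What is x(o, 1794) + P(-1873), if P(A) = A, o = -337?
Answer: 42977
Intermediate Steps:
x(m, W) = 25*W
x(o, 1794) + P(-1873) = 25*1794 - 1873 = 44850 - 1873 = 42977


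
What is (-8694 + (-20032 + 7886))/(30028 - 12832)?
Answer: -5210/4299 ≈ -1.2119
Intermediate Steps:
(-8694 + (-20032 + 7886))/(30028 - 12832) = (-8694 - 12146)/17196 = -20840*1/17196 = -5210/4299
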